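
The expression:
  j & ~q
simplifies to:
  j & ~q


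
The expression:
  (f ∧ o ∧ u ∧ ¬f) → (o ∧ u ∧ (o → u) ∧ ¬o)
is always true.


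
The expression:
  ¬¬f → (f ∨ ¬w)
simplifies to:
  True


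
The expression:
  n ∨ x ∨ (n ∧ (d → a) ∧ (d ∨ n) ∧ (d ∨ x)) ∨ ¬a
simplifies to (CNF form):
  n ∨ x ∨ ¬a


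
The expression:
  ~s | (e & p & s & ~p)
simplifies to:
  ~s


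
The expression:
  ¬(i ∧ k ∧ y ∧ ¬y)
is always true.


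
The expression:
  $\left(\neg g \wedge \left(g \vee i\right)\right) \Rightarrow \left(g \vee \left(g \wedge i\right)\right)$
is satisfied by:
  {g: True, i: False}
  {i: False, g: False}
  {i: True, g: True}


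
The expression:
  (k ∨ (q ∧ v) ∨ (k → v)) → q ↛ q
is never true.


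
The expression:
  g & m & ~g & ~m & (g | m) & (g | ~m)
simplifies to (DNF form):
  False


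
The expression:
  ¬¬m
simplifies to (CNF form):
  m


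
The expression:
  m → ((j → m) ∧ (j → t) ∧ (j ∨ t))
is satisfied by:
  {t: True, m: False}
  {m: False, t: False}
  {m: True, t: True}


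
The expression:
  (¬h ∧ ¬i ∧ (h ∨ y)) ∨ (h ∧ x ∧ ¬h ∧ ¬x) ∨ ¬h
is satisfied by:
  {h: False}


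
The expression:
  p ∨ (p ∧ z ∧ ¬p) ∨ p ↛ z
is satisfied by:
  {p: True}


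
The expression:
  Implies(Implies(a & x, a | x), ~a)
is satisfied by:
  {a: False}


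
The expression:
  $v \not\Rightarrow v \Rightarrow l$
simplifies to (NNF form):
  $\text{True}$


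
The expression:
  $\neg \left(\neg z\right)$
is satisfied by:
  {z: True}


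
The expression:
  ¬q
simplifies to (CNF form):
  ¬q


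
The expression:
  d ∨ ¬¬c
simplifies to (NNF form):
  c ∨ d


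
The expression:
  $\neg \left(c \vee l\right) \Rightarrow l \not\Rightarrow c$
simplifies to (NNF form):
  $c \vee l$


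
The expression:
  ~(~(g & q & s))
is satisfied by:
  {g: True, s: True, q: True}


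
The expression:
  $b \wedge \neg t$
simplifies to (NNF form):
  $b \wedge \neg t$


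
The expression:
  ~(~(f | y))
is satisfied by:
  {y: True, f: True}
  {y: True, f: False}
  {f: True, y: False}


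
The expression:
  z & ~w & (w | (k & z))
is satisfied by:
  {z: True, k: True, w: False}


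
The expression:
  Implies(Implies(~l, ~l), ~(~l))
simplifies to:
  l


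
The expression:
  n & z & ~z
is never true.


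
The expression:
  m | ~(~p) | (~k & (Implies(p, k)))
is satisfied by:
  {p: True, m: True, k: False}
  {p: True, k: False, m: False}
  {m: True, k: False, p: False}
  {m: False, k: False, p: False}
  {p: True, m: True, k: True}
  {p: True, k: True, m: False}
  {m: True, k: True, p: False}


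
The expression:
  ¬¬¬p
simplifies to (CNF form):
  ¬p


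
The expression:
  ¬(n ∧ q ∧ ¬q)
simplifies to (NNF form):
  True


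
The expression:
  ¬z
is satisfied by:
  {z: False}


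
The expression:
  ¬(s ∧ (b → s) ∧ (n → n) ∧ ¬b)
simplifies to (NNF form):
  b ∨ ¬s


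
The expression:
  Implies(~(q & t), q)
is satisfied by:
  {q: True}


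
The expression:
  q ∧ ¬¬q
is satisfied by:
  {q: True}


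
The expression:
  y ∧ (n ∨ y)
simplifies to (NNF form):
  y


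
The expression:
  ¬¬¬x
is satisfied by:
  {x: False}


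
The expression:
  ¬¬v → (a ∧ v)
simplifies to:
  a ∨ ¬v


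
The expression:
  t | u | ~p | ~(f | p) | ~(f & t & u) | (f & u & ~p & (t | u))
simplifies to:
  True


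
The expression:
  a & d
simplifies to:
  a & d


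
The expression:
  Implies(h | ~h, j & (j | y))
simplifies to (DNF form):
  j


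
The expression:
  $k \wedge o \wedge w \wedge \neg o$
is never true.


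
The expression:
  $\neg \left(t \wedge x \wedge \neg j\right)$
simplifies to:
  $j \vee \neg t \vee \neg x$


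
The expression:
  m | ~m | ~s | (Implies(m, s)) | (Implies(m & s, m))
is always true.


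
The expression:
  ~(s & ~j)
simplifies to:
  j | ~s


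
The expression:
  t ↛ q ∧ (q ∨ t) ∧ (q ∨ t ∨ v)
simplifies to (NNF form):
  t ∧ ¬q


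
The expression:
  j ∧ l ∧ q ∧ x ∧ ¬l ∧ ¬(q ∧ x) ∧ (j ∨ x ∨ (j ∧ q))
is never true.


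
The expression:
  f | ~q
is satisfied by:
  {f: True, q: False}
  {q: False, f: False}
  {q: True, f: True}


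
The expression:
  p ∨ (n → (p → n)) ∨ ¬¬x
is always true.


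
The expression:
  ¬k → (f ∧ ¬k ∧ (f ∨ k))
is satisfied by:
  {k: True, f: True}
  {k: True, f: False}
  {f: True, k: False}


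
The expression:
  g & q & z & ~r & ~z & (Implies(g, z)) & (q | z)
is never true.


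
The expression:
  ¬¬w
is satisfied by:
  {w: True}


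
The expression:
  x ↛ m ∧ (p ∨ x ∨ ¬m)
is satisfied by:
  {x: True, m: False}


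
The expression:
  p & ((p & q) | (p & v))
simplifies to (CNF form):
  p & (q | v)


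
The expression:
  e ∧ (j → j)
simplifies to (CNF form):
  e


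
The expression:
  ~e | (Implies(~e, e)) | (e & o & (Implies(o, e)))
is always true.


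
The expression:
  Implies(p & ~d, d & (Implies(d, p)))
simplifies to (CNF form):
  d | ~p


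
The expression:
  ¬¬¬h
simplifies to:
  ¬h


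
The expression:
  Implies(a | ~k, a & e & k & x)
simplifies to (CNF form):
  k & (e | ~a) & (x | ~a)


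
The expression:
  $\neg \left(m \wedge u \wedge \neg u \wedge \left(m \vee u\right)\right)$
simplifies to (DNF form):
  $\text{True}$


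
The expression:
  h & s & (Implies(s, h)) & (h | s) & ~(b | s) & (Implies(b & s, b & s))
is never true.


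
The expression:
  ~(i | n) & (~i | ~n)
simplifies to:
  ~i & ~n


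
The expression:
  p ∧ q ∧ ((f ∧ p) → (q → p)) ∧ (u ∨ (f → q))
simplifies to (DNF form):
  p ∧ q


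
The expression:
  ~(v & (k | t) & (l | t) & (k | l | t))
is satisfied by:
  {t: False, l: False, v: False, k: False}
  {k: True, t: False, l: False, v: False}
  {l: True, k: False, t: False, v: False}
  {k: True, l: True, t: False, v: False}
  {t: True, k: False, l: False, v: False}
  {k: True, t: True, l: False, v: False}
  {l: True, t: True, k: False, v: False}
  {k: True, l: True, t: True, v: False}
  {v: True, k: False, t: False, l: False}
  {v: True, k: True, t: False, l: False}
  {v: True, l: True, k: False, t: False}


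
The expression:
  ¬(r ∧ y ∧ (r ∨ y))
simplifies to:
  ¬r ∨ ¬y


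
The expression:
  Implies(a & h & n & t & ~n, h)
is always true.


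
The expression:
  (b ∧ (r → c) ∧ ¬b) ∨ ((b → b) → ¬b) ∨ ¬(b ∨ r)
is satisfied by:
  {b: False}


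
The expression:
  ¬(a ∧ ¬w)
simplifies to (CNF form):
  w ∨ ¬a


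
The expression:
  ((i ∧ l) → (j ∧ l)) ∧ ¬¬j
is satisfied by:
  {j: True}


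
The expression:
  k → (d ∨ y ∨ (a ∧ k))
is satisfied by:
  {a: True, d: True, y: True, k: False}
  {a: True, d: True, k: False, y: False}
  {a: True, y: True, k: False, d: False}
  {a: True, k: False, y: False, d: False}
  {d: True, y: True, k: False, a: False}
  {d: True, k: False, y: False, a: False}
  {y: True, d: False, k: False, a: False}
  {d: False, k: False, y: False, a: False}
  {d: True, a: True, k: True, y: True}
  {d: True, a: True, k: True, y: False}
  {a: True, k: True, y: True, d: False}
  {a: True, k: True, d: False, y: False}
  {y: True, k: True, d: True, a: False}
  {k: True, d: True, a: False, y: False}
  {k: True, y: True, a: False, d: False}


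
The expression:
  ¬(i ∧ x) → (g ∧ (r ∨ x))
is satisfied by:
  {r: True, x: True, g: True, i: True}
  {r: True, x: True, g: True, i: False}
  {x: True, g: True, i: True, r: False}
  {x: True, g: True, i: False, r: False}
  {r: True, x: True, i: True, g: False}
  {x: True, i: True, g: False, r: False}
  {r: True, g: True, i: True, x: False}
  {r: True, g: True, i: False, x: False}


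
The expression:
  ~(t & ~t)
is always true.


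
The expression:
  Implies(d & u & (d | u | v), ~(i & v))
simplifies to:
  ~d | ~i | ~u | ~v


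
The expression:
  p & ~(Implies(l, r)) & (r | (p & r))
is never true.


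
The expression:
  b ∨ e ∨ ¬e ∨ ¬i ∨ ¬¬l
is always true.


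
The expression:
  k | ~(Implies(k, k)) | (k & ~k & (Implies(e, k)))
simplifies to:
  k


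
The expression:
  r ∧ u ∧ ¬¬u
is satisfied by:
  {r: True, u: True}


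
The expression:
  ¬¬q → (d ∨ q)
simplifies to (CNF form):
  True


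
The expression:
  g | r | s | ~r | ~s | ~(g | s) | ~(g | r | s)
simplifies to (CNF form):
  True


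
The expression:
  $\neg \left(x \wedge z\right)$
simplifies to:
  $\neg x \vee \neg z$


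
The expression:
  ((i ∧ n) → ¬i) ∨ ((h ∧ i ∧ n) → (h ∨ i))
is always true.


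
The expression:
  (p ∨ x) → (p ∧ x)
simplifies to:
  (p ∧ x) ∨ (¬p ∧ ¬x)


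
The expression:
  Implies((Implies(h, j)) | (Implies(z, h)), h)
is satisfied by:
  {h: True}


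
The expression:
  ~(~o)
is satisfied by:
  {o: True}


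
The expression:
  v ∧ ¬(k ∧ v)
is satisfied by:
  {v: True, k: False}


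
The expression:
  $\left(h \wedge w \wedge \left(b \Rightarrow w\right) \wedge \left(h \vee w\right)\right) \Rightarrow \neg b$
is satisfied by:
  {w: False, b: False, h: False}
  {h: True, w: False, b: False}
  {b: True, w: False, h: False}
  {h: True, b: True, w: False}
  {w: True, h: False, b: False}
  {h: True, w: True, b: False}
  {b: True, w: True, h: False}


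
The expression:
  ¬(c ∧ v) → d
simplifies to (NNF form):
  d ∨ (c ∧ v)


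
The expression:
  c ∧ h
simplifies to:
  c ∧ h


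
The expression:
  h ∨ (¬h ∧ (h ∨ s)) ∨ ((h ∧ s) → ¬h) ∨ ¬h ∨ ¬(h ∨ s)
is always true.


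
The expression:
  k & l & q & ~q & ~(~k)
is never true.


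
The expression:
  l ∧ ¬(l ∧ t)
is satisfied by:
  {l: True, t: False}


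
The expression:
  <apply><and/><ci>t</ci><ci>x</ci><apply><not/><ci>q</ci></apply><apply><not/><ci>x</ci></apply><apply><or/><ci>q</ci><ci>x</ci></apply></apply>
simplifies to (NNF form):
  <false/>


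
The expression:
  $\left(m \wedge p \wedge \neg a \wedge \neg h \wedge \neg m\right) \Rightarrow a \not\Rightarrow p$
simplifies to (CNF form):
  $\text{True}$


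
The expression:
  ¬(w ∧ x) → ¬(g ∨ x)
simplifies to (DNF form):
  (w ∧ x) ∨ (¬g ∧ ¬x)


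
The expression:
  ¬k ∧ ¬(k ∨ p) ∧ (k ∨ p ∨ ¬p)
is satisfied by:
  {p: False, k: False}


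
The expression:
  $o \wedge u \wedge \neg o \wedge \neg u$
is never true.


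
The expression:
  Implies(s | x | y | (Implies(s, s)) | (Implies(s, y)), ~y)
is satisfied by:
  {y: False}


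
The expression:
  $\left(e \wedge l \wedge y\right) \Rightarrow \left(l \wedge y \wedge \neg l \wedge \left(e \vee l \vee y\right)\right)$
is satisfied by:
  {l: False, e: False, y: False}
  {y: True, l: False, e: False}
  {e: True, l: False, y: False}
  {y: True, e: True, l: False}
  {l: True, y: False, e: False}
  {y: True, l: True, e: False}
  {e: True, l: True, y: False}


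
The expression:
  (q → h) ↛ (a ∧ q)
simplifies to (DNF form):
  (h ∧ ¬a) ∨ ¬q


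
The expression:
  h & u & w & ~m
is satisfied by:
  {h: True, w: True, u: True, m: False}


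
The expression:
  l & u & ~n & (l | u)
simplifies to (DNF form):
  l & u & ~n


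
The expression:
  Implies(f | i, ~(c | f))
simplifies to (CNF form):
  ~f & (~c | ~i)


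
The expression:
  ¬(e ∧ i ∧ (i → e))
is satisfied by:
  {e: False, i: False}
  {i: True, e: False}
  {e: True, i: False}


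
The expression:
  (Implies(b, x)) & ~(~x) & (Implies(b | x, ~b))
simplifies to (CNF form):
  x & ~b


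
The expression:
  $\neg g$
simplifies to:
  $\neg g$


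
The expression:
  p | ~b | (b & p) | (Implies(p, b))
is always true.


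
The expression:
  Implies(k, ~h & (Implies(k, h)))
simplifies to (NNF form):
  ~k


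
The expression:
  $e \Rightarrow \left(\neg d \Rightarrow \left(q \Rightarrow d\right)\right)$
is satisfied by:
  {d: True, e: False, q: False}
  {e: False, q: False, d: False}
  {d: True, q: True, e: False}
  {q: True, e: False, d: False}
  {d: True, e: True, q: False}
  {e: True, d: False, q: False}
  {d: True, q: True, e: True}


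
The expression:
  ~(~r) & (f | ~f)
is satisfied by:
  {r: True}


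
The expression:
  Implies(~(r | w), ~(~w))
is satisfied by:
  {r: True, w: True}
  {r: True, w: False}
  {w: True, r: False}


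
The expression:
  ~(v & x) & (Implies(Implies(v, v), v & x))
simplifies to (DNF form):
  False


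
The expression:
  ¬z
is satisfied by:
  {z: False}


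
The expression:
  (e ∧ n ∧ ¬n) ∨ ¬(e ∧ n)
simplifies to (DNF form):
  ¬e ∨ ¬n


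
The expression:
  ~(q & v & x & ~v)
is always true.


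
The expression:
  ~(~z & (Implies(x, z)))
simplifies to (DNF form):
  x | z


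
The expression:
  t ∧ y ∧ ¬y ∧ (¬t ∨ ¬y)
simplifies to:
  False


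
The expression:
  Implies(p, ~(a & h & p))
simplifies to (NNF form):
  ~a | ~h | ~p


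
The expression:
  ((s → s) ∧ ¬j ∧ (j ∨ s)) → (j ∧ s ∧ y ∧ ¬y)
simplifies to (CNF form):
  j ∨ ¬s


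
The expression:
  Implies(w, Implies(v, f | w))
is always true.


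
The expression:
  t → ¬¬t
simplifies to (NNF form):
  True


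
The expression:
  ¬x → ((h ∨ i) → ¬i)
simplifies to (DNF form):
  x ∨ ¬i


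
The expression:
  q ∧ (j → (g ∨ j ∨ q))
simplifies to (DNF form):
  q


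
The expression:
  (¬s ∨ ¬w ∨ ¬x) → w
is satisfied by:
  {w: True}


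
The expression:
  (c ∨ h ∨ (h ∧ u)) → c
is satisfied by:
  {c: True, h: False}
  {h: False, c: False}
  {h: True, c: True}


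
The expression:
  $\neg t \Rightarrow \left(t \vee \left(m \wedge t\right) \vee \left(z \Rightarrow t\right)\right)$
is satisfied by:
  {t: True, z: False}
  {z: False, t: False}
  {z: True, t: True}


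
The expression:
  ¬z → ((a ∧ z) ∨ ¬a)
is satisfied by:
  {z: True, a: False}
  {a: False, z: False}
  {a: True, z: True}


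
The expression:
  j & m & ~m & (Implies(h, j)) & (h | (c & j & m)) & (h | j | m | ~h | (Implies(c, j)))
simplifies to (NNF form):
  False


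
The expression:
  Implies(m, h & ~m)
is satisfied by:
  {m: False}


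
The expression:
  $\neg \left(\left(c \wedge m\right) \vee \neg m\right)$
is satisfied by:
  {m: True, c: False}


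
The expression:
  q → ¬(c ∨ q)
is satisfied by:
  {q: False}


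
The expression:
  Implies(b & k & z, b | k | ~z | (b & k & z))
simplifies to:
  True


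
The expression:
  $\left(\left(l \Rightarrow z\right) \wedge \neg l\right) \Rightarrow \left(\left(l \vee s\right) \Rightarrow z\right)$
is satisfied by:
  {z: True, l: True, s: False}
  {z: True, s: False, l: False}
  {l: True, s: False, z: False}
  {l: False, s: False, z: False}
  {z: True, l: True, s: True}
  {z: True, s: True, l: False}
  {l: True, s: True, z: False}


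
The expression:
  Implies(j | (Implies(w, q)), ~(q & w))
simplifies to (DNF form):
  ~q | ~w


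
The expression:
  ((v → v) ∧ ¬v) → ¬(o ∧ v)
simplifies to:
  True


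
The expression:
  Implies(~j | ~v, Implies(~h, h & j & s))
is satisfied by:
  {h: True, j: True, v: True}
  {h: True, j: True, v: False}
  {h: True, v: True, j: False}
  {h: True, v: False, j: False}
  {j: True, v: True, h: False}


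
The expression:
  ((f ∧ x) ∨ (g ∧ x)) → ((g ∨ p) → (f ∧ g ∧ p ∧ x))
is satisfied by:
  {f: False, g: False, x: False, p: False}
  {p: True, f: False, g: False, x: False}
  {f: True, p: False, g: False, x: False}
  {p: True, f: True, g: False, x: False}
  {g: True, p: False, f: False, x: False}
  {g: True, p: True, f: False, x: False}
  {g: True, f: True, p: False, x: False}
  {p: True, g: True, f: True, x: False}
  {x: True, p: False, f: False, g: False}
  {x: True, p: True, f: False, g: False}
  {x: True, f: True, p: False, g: False}
  {x: True, p: True, g: True, f: True}


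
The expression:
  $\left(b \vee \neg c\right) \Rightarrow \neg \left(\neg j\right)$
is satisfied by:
  {c: True, j: True, b: False}
  {j: True, b: False, c: False}
  {c: True, j: True, b: True}
  {j: True, b: True, c: False}
  {c: True, b: False, j: False}


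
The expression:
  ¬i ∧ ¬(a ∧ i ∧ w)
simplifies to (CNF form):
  ¬i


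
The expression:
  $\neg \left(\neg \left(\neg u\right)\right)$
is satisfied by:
  {u: False}


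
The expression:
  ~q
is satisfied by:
  {q: False}


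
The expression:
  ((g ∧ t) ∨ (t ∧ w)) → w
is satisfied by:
  {w: True, g: False, t: False}
  {g: False, t: False, w: False}
  {t: True, w: True, g: False}
  {t: True, g: False, w: False}
  {w: True, g: True, t: False}
  {g: True, w: False, t: False}
  {t: True, g: True, w: True}


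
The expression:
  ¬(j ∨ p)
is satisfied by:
  {p: False, j: False}


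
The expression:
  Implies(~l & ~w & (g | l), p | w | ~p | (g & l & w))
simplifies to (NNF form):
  True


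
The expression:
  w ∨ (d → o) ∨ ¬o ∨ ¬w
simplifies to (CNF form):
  True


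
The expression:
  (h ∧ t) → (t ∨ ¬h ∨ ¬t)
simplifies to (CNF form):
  True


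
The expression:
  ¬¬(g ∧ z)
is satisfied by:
  {z: True, g: True}


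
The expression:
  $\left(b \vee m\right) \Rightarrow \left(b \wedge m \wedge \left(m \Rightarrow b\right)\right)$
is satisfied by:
  {m: False, b: False}
  {b: True, m: True}


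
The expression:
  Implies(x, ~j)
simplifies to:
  ~j | ~x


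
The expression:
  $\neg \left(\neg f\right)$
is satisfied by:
  {f: True}


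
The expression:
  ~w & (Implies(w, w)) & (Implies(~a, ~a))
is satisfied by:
  {w: False}


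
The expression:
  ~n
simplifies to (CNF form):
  ~n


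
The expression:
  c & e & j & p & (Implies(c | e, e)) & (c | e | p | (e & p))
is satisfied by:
  {c: True, p: True, e: True, j: True}


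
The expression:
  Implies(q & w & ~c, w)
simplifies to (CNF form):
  True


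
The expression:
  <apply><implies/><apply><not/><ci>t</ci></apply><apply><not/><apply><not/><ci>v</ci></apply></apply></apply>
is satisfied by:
  {t: True, v: True}
  {t: True, v: False}
  {v: True, t: False}


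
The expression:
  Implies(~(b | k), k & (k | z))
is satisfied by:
  {b: True, k: True}
  {b: True, k: False}
  {k: True, b: False}


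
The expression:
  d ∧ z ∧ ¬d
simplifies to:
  False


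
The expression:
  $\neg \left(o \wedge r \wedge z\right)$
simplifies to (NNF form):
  $\neg o \vee \neg r \vee \neg z$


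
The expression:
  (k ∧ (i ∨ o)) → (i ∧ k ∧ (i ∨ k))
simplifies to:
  i ∨ ¬k ∨ ¬o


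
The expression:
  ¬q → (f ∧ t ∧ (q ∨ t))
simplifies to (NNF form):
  q ∨ (f ∧ t)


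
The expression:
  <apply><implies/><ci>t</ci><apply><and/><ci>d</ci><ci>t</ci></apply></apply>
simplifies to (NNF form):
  <apply><or/><ci>d</ci><apply><not/><ci>t</ci></apply></apply>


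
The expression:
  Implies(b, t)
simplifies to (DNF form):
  t | ~b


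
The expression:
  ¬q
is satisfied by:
  {q: False}


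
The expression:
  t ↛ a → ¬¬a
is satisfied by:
  {a: True, t: False}
  {t: False, a: False}
  {t: True, a: True}


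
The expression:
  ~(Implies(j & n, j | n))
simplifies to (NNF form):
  False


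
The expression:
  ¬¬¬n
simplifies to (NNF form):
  ¬n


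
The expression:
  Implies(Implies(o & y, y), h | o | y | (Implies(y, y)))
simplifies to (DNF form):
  True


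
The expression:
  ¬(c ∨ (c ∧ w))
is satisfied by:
  {c: False}


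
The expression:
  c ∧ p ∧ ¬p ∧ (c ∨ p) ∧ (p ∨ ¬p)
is never true.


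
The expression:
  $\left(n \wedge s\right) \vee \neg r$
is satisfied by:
  {n: True, s: True, r: False}
  {n: True, s: False, r: False}
  {s: True, n: False, r: False}
  {n: False, s: False, r: False}
  {r: True, n: True, s: True}


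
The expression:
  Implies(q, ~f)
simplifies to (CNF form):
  ~f | ~q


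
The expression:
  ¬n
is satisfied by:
  {n: False}


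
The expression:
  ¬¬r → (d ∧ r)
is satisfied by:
  {d: True, r: False}
  {r: False, d: False}
  {r: True, d: True}


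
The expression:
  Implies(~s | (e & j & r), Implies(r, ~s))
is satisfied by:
  {s: False, e: False, r: False, j: False}
  {j: True, s: False, e: False, r: False}
  {r: True, s: False, e: False, j: False}
  {j: True, r: True, s: False, e: False}
  {e: True, j: False, s: False, r: False}
  {j: True, e: True, s: False, r: False}
  {r: True, e: True, j: False, s: False}
  {j: True, r: True, e: True, s: False}
  {s: True, r: False, e: False, j: False}
  {j: True, s: True, r: False, e: False}
  {r: True, s: True, j: False, e: False}
  {j: True, r: True, s: True, e: False}
  {e: True, s: True, r: False, j: False}
  {j: True, e: True, s: True, r: False}
  {r: True, e: True, s: True, j: False}


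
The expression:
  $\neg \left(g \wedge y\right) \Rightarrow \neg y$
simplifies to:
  $g \vee \neg y$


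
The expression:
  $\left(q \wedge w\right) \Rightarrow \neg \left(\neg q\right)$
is always true.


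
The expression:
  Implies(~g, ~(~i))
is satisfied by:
  {i: True, g: True}
  {i: True, g: False}
  {g: True, i: False}


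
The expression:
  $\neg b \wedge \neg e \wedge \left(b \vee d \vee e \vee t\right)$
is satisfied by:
  {d: True, t: True, b: False, e: False}
  {d: True, b: False, e: False, t: False}
  {t: True, b: False, e: False, d: False}


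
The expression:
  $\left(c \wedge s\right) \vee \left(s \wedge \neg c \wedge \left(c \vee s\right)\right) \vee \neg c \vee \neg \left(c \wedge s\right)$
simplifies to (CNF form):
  $\text{True}$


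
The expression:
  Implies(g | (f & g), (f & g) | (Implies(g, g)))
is always true.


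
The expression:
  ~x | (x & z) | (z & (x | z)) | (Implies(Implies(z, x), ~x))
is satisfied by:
  {z: True, x: False}
  {x: False, z: False}
  {x: True, z: True}


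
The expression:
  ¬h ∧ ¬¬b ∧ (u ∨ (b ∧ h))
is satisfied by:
  {b: True, u: True, h: False}


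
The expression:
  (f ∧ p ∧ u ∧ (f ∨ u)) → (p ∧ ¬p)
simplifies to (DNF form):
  ¬f ∨ ¬p ∨ ¬u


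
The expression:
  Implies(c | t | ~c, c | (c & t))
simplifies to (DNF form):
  c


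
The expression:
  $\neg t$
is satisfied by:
  {t: False}


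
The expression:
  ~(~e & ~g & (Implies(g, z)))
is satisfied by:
  {e: True, g: True}
  {e: True, g: False}
  {g: True, e: False}


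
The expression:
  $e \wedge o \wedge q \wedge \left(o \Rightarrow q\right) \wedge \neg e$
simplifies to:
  $\text{False}$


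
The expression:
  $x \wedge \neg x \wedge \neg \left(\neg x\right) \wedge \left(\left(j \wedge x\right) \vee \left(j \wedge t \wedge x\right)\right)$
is never true.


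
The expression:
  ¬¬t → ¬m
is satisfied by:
  {m: False, t: False}
  {t: True, m: False}
  {m: True, t: False}


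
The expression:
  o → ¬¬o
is always true.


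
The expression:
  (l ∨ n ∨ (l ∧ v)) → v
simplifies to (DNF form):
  v ∨ (¬l ∧ ¬n)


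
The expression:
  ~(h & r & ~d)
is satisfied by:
  {d: True, h: False, r: False}
  {h: False, r: False, d: False}
  {r: True, d: True, h: False}
  {r: True, h: False, d: False}
  {d: True, h: True, r: False}
  {h: True, d: False, r: False}
  {r: True, h: True, d: True}


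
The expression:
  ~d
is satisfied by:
  {d: False}


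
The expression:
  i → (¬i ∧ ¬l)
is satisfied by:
  {i: False}


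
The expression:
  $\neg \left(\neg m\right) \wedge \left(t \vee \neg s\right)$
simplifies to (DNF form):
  $\left(m \wedge t\right) \vee \left(m \wedge \neg s\right)$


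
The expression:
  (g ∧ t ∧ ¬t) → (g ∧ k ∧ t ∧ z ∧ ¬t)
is always true.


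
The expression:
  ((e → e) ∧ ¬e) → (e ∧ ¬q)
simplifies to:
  e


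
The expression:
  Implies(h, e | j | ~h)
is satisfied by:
  {e: True, j: True, h: False}
  {e: True, j: False, h: False}
  {j: True, e: False, h: False}
  {e: False, j: False, h: False}
  {h: True, e: True, j: True}
  {h: True, e: True, j: False}
  {h: True, j: True, e: False}


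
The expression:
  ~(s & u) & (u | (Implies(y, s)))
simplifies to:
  (s & ~u) | (u & ~s) | (~s & ~y)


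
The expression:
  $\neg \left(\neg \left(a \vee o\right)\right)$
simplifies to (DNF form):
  $a \vee o$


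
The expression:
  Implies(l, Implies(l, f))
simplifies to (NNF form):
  f | ~l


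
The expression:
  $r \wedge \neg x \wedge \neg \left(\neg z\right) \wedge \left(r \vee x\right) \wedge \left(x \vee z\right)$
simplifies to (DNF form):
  $r \wedge z \wedge \neg x$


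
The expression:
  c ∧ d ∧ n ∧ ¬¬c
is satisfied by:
  {c: True, d: True, n: True}


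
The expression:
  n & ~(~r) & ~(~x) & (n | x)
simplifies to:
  n & r & x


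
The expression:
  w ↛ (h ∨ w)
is never true.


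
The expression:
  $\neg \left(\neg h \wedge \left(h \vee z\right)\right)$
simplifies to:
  $h \vee \neg z$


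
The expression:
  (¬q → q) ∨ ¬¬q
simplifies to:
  q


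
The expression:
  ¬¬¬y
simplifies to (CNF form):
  ¬y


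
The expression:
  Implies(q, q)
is always true.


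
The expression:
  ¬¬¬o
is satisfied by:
  {o: False}


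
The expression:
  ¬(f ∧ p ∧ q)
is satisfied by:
  {p: False, q: False, f: False}
  {f: True, p: False, q: False}
  {q: True, p: False, f: False}
  {f: True, q: True, p: False}
  {p: True, f: False, q: False}
  {f: True, p: True, q: False}
  {q: True, p: True, f: False}


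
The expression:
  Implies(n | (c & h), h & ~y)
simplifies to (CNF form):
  (h | ~n) & (~n | ~y) & (h | ~c | ~h) & (h | ~c | ~n) & (h | ~h | ~n) & (~c | ~h | ~y) & (~c | ~n | ~y) & (~h | ~n | ~y)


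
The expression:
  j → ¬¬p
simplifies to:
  p ∨ ¬j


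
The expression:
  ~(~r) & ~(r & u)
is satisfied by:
  {r: True, u: False}


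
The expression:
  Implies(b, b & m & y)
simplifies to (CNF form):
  (m | ~b) & (y | ~b)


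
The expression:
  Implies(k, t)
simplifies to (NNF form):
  t | ~k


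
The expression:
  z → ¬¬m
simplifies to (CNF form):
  m ∨ ¬z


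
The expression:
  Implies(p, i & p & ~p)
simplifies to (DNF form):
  ~p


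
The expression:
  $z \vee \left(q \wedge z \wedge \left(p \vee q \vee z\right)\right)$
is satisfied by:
  {z: True}


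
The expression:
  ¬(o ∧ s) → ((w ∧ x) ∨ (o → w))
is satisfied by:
  {s: True, w: True, o: False}
  {s: True, w: False, o: False}
  {w: True, s: False, o: False}
  {s: False, w: False, o: False}
  {s: True, o: True, w: True}
  {s: True, o: True, w: False}
  {o: True, w: True, s: False}


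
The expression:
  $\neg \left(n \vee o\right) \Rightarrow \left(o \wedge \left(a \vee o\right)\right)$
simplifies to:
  $n \vee o$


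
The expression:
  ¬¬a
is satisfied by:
  {a: True}


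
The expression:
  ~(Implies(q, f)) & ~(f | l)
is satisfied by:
  {q: True, l: False, f: False}


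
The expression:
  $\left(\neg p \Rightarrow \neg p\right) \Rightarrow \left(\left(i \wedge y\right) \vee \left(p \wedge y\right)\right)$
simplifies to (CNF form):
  $y \wedge \left(i \vee p\right)$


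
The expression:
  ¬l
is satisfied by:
  {l: False}


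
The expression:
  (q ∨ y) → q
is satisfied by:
  {q: True, y: False}
  {y: False, q: False}
  {y: True, q: True}


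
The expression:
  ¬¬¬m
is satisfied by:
  {m: False}


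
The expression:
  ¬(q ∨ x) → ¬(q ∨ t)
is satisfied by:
  {x: True, q: True, t: False}
  {x: True, t: False, q: False}
  {q: True, t: False, x: False}
  {q: False, t: False, x: False}
  {x: True, q: True, t: True}
  {x: True, t: True, q: False}
  {q: True, t: True, x: False}


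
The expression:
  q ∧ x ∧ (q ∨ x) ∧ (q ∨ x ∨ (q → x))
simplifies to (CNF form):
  q ∧ x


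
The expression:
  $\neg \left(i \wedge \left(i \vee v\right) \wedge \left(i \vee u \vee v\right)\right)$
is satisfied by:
  {i: False}


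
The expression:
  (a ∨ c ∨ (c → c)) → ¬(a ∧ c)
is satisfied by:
  {c: False, a: False}
  {a: True, c: False}
  {c: True, a: False}


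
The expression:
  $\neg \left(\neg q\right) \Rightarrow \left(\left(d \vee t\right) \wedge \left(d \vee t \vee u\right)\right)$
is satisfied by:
  {d: True, t: True, q: False}
  {d: True, q: False, t: False}
  {t: True, q: False, d: False}
  {t: False, q: False, d: False}
  {d: True, t: True, q: True}
  {d: True, q: True, t: False}
  {t: True, q: True, d: False}


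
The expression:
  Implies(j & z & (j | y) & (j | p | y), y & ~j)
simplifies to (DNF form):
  ~j | ~z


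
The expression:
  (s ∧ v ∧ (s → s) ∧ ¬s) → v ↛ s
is always true.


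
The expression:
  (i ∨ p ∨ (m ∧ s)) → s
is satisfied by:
  {s: True, p: False, i: False}
  {i: True, s: True, p: False}
  {s: True, p: True, i: False}
  {i: True, s: True, p: True}
  {i: False, p: False, s: False}


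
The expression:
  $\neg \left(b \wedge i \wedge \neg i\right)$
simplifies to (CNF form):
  $\text{True}$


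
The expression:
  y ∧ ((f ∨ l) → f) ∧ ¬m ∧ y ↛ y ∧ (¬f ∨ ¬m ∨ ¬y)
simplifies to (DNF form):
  False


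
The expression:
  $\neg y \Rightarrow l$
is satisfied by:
  {y: True, l: True}
  {y: True, l: False}
  {l: True, y: False}


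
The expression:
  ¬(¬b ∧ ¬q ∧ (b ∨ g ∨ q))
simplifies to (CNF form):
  b ∨ q ∨ ¬g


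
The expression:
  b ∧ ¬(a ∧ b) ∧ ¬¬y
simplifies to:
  b ∧ y ∧ ¬a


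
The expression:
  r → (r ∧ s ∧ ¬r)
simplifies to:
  ¬r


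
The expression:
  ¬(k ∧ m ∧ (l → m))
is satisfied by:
  {k: False, m: False}
  {m: True, k: False}
  {k: True, m: False}


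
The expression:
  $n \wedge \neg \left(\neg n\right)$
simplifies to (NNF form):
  $n$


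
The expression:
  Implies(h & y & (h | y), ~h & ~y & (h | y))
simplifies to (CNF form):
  ~h | ~y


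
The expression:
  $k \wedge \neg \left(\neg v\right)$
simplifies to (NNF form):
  $k \wedge v$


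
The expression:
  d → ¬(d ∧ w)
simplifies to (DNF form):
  ¬d ∨ ¬w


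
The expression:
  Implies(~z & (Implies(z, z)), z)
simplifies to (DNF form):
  z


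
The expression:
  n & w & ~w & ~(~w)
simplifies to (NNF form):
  False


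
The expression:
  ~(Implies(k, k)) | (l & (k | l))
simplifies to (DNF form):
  l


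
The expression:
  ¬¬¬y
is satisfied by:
  {y: False}


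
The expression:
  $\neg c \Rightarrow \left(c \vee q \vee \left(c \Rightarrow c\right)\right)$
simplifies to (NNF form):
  $\text{True}$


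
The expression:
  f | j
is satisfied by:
  {f: True, j: True}
  {f: True, j: False}
  {j: True, f: False}


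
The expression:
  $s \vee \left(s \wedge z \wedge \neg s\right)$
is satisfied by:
  {s: True}


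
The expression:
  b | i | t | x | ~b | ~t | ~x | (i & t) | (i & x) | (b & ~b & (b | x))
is always true.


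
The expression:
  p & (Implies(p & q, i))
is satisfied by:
  {p: True, i: True, q: False}
  {p: True, q: False, i: False}
  {p: True, i: True, q: True}


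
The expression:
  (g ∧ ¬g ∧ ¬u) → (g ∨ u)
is always true.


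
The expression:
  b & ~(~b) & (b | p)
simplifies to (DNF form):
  b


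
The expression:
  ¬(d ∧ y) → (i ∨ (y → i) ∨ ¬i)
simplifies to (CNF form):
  True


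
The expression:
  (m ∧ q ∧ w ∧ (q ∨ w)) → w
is always true.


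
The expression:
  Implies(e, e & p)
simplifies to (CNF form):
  p | ~e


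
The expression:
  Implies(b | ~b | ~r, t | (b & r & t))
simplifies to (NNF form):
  t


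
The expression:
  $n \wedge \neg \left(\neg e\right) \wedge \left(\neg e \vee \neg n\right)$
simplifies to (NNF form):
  $\text{False}$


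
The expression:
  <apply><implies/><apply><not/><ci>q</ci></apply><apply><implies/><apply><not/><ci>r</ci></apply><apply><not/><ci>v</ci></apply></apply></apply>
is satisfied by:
  {r: True, q: True, v: False}
  {r: True, v: False, q: False}
  {q: True, v: False, r: False}
  {q: False, v: False, r: False}
  {r: True, q: True, v: True}
  {r: True, v: True, q: False}
  {q: True, v: True, r: False}


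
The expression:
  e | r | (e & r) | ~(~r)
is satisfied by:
  {r: True, e: True}
  {r: True, e: False}
  {e: True, r: False}


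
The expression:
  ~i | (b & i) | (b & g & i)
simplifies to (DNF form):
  b | ~i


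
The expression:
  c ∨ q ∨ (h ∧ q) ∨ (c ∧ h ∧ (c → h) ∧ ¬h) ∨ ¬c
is always true.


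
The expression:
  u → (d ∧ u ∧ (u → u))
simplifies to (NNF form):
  d ∨ ¬u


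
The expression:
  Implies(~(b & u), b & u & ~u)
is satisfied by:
  {u: True, b: True}


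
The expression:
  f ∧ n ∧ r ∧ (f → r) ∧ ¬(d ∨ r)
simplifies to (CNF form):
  False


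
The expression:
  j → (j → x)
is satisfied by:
  {x: True, j: False}
  {j: False, x: False}
  {j: True, x: True}


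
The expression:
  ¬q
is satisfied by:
  {q: False}


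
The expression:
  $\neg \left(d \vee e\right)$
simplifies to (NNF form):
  $\neg d \wedge \neg e$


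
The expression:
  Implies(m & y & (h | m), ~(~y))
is always true.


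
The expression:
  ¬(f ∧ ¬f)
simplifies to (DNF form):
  True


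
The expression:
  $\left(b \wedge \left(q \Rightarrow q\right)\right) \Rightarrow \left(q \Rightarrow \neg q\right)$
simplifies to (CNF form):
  $\neg b \vee \neg q$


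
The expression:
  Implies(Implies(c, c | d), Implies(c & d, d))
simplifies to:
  True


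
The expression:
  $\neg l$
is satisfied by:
  {l: False}


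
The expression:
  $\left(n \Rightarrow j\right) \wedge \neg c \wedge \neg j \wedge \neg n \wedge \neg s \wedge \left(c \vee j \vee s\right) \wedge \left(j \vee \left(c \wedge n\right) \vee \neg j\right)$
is never true.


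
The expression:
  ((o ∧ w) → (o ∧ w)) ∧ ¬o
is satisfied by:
  {o: False}


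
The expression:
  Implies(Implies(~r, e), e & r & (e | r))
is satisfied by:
  {e: False, r: False}
  {r: True, e: True}


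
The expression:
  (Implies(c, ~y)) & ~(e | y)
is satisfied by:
  {e: False, y: False}


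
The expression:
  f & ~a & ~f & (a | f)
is never true.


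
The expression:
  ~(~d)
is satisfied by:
  {d: True}


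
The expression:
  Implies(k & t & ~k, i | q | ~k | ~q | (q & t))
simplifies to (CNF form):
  True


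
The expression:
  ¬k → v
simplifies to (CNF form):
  k ∨ v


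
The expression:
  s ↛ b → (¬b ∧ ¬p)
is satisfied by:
  {b: True, s: False, p: False}
  {s: False, p: False, b: False}
  {b: True, p: True, s: False}
  {p: True, s: False, b: False}
  {b: True, s: True, p: False}
  {s: True, b: False, p: False}
  {b: True, p: True, s: True}


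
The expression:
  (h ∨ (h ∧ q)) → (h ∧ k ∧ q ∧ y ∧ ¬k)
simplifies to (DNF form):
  ¬h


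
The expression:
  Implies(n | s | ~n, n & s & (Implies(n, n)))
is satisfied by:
  {s: True, n: True}


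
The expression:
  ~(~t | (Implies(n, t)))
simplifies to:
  False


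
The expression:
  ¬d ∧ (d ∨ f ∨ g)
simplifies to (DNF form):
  (f ∧ ¬d) ∨ (g ∧ ¬d)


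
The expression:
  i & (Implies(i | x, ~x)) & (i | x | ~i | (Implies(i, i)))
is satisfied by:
  {i: True, x: False}


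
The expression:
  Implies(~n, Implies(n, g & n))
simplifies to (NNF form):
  True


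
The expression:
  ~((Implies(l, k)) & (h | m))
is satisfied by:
  {l: True, k: False, m: False, h: False}
  {l: False, k: False, m: False, h: False}
  {l: True, h: True, k: False, m: False}
  {l: True, m: True, h: False, k: False}
  {l: True, m: True, h: True, k: False}
  {l: True, k: True, h: False, m: False}
  {k: True, h: False, m: False, l: False}


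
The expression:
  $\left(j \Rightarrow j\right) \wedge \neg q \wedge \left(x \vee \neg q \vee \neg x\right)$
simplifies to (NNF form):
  $\neg q$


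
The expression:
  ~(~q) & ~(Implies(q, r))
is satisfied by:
  {q: True, r: False}


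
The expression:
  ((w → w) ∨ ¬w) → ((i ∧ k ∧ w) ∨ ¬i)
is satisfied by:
  {w: True, k: True, i: False}
  {w: True, k: False, i: False}
  {k: True, w: False, i: False}
  {w: False, k: False, i: False}
  {i: True, w: True, k: True}


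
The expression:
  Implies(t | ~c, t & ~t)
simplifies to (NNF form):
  c & ~t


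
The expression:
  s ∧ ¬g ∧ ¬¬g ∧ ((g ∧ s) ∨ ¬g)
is never true.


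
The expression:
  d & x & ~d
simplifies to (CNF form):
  False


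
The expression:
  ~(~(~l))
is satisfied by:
  {l: False}


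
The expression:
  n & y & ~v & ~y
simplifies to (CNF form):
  False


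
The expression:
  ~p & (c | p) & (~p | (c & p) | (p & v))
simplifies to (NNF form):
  c & ~p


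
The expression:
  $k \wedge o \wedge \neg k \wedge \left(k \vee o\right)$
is never true.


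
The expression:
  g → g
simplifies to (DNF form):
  True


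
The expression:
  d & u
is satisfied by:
  {u: True, d: True}


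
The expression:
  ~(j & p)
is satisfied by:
  {p: False, j: False}
  {j: True, p: False}
  {p: True, j: False}


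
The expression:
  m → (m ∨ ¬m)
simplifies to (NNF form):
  True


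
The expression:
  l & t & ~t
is never true.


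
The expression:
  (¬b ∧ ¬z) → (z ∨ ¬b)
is always true.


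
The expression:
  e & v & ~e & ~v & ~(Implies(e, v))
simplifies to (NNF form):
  False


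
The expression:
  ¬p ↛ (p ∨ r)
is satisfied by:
  {p: False, r: False}


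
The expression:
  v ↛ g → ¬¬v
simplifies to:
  True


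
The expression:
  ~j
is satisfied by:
  {j: False}


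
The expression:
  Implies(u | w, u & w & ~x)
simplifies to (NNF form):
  (u | ~w) & (w | ~u) & (~w | ~x)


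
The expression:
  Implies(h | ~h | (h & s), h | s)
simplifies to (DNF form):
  h | s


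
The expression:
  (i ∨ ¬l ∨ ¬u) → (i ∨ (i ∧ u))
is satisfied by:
  {i: True, l: True, u: True}
  {i: True, l: True, u: False}
  {i: True, u: True, l: False}
  {i: True, u: False, l: False}
  {l: True, u: True, i: False}


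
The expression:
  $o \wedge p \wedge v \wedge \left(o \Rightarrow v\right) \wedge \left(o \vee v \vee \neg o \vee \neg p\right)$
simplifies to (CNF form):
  $o \wedge p \wedge v$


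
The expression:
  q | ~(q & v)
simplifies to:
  True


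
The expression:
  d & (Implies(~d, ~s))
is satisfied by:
  {d: True}
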